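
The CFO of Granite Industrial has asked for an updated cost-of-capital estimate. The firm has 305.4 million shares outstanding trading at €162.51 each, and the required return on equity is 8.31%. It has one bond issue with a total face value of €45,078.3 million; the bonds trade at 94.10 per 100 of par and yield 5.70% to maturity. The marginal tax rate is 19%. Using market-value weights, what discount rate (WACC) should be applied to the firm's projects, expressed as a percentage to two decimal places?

Market value of equity E = 162.51 × 305.4m = 49630.554m. Market value of debt D = 45078.3m × 94.1/100 = 42418.6803m.
Total capital V = 49630.554 + 42418.6803 = 92049.2343.
Equity: weight = 49630.554/92049.2343 = 0.5392; cost = 8.31%.
Bonds outstanding: weight = 42418.6803/92049.2343 = 0.4608; after-tax cost = 5.7% × (1 − 19%) = 4.6170%.
WACC = 0.5392 × 8.3100% + 0.4608 × 4.6170% = 6.6082%.

6.61%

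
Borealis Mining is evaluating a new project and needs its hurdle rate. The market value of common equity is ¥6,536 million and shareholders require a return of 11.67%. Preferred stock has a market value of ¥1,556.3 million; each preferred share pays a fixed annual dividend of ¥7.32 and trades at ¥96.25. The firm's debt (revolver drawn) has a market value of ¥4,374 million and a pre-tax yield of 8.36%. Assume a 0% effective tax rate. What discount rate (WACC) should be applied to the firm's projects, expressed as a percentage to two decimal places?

10.00%

Cost of preferred: Rp = 7.32 / 96.25 = 7.6052%.
Total capital V = 6536 + 1556.3 + 4374 = 12466.3.
Equity: weight = 6536/12466.3 = 0.5243; cost = 11.67%.
Preferred: weight = 1556.3/12466.3 = 0.1248; cost = 7.6052%.
Revolver drawn: weight = 4374/12466.3 = 0.3509; after-tax cost = 8.36% × (1 − 0%) = 8.3600%.
WACC = 0.5243 × 11.6700% + 0.1248 × 7.6052% + 0.3509 × 8.3600% = 10.0012%.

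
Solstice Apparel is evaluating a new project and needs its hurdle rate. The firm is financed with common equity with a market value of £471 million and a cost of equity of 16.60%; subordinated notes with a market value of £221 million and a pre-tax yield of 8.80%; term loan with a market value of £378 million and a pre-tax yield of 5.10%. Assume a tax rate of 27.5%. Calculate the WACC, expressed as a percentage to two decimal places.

Total capital V = 471 + 221 + 378 = 1070.
Equity: weight = 471/1070 = 0.4402; cost = 16.6%.
Subordinated notes: weight = 221/1070 = 0.2065; after-tax cost = 8.8% × (1 − 27.5%) = 6.3800%.
Term loan: weight = 378/1070 = 0.3533; after-tax cost = 5.1% × (1 − 27.5%) = 3.6975%.
WACC = 0.4402 × 16.6000% + 0.2065 × 6.3800% + 0.3533 × 3.6975% = 9.9311%.

9.93%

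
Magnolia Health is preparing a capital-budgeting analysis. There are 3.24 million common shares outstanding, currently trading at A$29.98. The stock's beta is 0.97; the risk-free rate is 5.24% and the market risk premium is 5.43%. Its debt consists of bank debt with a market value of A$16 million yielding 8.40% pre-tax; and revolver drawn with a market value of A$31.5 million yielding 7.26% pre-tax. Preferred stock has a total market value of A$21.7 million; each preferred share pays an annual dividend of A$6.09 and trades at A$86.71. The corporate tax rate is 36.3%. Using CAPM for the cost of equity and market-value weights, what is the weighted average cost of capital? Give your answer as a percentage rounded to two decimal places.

Cost of equity via CAPM: Re = 5.24% + 0.97 × 5.43% = 10.5071%.
Cost of preferred: Rp = 6.09 / 86.71 = 7.0234%.
Market value of equity E = 29.98 × 3.24m = 97.1352m.
Total capital V = 97.1352 + 21.7 + 16 + 31.5 = 166.3352.
Equity: weight = 97.1352/166.3352 = 0.5840; cost = 10.5071%.
Preferred: weight = 21.7/166.3352 = 0.1305; cost = 7.0234%.
Bank debt: weight = 16/166.3352 = 0.0962; after-tax cost = 8.4% × (1 − 36.3%) = 5.3508%.
Revolver drawn: weight = 31.5/166.3352 = 0.1894; after-tax cost = 7.26% × (1 − 36.3%) = 4.6246%.
WACC = 0.5840 × 10.5071% + 0.1305 × 7.0234% + 0.0962 × 5.3508% + 0.1894 × 4.6246% = 8.4426%.

8.44%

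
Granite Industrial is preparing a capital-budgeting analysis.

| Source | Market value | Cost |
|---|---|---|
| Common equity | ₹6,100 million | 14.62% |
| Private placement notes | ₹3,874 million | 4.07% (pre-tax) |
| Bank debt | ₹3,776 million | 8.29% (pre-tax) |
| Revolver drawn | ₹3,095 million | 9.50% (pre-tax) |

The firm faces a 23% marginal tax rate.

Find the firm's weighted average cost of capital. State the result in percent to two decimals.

8.79%

Total capital V = 6100 + 3874 + 3776 + 3095 = 16845.
Equity: weight = 6100/16845 = 0.3621; cost = 14.62%.
Private placement notes: weight = 3874/16845 = 0.2300; after-tax cost = 4.07% × (1 − 23%) = 3.1339%.
Bank debt: weight = 3776/16845 = 0.2242; after-tax cost = 8.29% × (1 − 23%) = 6.3833%.
Revolver drawn: weight = 3095/16845 = 0.1837; after-tax cost = 9.5% × (1 − 23%) = 7.3150%.
WACC = 0.3621 × 14.6200% + 0.2300 × 3.1339% + 0.2242 × 6.3833% + 0.1837 × 7.3150% = 8.7899%.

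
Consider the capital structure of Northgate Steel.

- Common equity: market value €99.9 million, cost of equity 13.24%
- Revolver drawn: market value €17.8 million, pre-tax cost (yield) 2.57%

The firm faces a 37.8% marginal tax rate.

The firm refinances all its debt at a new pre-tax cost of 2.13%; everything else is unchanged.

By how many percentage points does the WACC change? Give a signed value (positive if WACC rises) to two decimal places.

Current WACC:
Total capital V = 99.9 + 17.8 = 117.7.
Equity: weight = 99.9/117.7 = 0.8488; cost = 13.24%.
Revolver drawn: weight = 17.8/117.7 = 0.1512; after-tax cost = 2.57% × (1 − 37.8%) = 1.5985%.
WACC = 0.8488 × 13.2400% + 0.1512 × 1.5985% = 11.4794%.
After the change:
Total capital V = 99.9 + 17.8 = 117.7.
Equity: weight = 99.9/117.7 = 0.8488; cost = 13.24%.
Revolver drawn: weight = 17.8/117.7 = 0.1512; after-tax cost = 2.13% × (1 − 37.8%) = 1.3249%.
WACC = 0.8488 × 13.2400% + 0.1512 × 1.3249% = 11.4381%.
Change in WACC = 11.4381% − 11.4794% = -0.0414 pp.

-0.04 pp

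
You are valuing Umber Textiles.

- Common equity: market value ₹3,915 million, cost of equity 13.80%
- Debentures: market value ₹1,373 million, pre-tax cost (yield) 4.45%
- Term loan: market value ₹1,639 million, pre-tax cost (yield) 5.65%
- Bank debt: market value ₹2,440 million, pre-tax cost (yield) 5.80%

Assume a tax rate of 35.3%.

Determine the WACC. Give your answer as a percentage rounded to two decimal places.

7.81%

Total capital V = 3915 + 1373 + 1639 + 2440 = 9367.
Equity: weight = 3915/9367 = 0.4180; cost = 13.8%.
Debentures: weight = 1373/9367 = 0.1466; after-tax cost = 4.45% × (1 − 35.3%) = 2.8792%.
Term loan: weight = 1639/9367 = 0.1750; after-tax cost = 5.65% × (1 − 35.3%) = 3.6556%.
Bank debt: weight = 2440/9367 = 0.2605; after-tax cost = 5.8% × (1 − 35.3%) = 3.7526%.
WACC = 0.4180 × 13.8000% + 0.1466 × 2.8792% + 0.1750 × 3.6556% + 0.2605 × 3.7526% = 7.8070%.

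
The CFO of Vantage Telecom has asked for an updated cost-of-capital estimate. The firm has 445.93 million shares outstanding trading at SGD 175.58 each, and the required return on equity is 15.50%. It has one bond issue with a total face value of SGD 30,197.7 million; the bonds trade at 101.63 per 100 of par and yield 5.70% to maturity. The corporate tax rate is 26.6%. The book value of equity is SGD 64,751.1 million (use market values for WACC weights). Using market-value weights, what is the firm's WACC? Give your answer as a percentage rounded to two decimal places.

12.31%

Market value of equity E = 175.58 × 445.93m = 78296.3894m. Market value of debt D = 30197.7m × 101.63/100 = 30689.92251m.
Total capital V = 78296.3894 + 30689.92251 = 108986.31191.
Equity: weight = 78296.3894/108986.31191 = 0.7184; cost = 15.5%.
Bonds outstanding: weight = 30689.92251/108986.31191 = 0.2816; after-tax cost = 5.7% × (1 − 26.6%) = 4.1838%.
WACC = 0.7184 × 15.5000% + 0.2816 × 4.1838% = 12.3134%.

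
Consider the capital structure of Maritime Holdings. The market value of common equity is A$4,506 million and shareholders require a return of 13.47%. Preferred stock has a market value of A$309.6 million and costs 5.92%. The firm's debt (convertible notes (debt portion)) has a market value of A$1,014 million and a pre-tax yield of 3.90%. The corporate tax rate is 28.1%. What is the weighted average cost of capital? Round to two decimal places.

11.21%

Total capital V = 4506 + 309.6 + 1014 = 5829.6.
Equity: weight = 4506/5829.6 = 0.7730; cost = 13.47%.
Preferred: weight = 309.6/5829.6 = 0.0531; cost = 5.92%.
Convertible notes (debt portion): weight = 1014/5829.6 = 0.1739; after-tax cost = 3.9% × (1 − 28.1%) = 2.8041%.
WACC = 0.7730 × 13.4700% + 0.0531 × 5.9200% + 0.1739 × 2.8041% = 11.2138%.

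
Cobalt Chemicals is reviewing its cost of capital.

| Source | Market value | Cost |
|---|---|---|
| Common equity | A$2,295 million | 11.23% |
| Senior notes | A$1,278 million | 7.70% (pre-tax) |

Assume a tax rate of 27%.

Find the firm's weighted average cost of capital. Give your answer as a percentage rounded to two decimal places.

Total capital V = 2295 + 1278 = 3573.
Equity: weight = 2295/3573 = 0.6423; cost = 11.23%.
Senior notes: weight = 1278/3573 = 0.3577; after-tax cost = 7.7% × (1 − 27%) = 5.6210%.
WACC = 0.6423 × 11.2300% + 0.3577 × 5.6210% = 9.2238%.

9.22%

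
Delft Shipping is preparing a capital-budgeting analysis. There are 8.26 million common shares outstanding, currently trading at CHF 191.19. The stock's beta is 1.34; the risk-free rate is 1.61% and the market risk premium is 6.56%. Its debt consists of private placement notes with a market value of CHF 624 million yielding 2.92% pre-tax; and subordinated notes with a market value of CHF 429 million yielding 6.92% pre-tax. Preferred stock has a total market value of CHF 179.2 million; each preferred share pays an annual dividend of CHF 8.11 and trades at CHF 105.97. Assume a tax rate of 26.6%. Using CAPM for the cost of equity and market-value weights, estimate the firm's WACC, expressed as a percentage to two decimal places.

7.58%

Cost of equity via CAPM: Re = 1.61% + 1.34 × 6.56% = 10.4004%.
Cost of preferred: Rp = 8.11 / 105.97 = 7.6531%.
Market value of equity E = 191.19 × 8.26m = 1579.2294m.
Total capital V = 1579.2294 + 179.2 + 624 + 429 = 2811.4294.
Equity: weight = 1579.2294/2811.4294 = 0.5617; cost = 10.4004%.
Preferred: weight = 179.2/2811.4294 = 0.0637; cost = 7.6531%.
Private placement notes: weight = 624/2811.4294 = 0.2220; after-tax cost = 2.92% × (1 − 26.6%) = 2.1433%.
Subordinated notes: weight = 429/2811.4294 = 0.1526; after-tax cost = 6.92% × (1 − 26.6%) = 5.0793%.
WACC = 0.5617 × 10.4004% + 0.0637 × 7.6531% + 0.2220 × 2.1433% + 0.1526 × 5.0793% = 7.5807%.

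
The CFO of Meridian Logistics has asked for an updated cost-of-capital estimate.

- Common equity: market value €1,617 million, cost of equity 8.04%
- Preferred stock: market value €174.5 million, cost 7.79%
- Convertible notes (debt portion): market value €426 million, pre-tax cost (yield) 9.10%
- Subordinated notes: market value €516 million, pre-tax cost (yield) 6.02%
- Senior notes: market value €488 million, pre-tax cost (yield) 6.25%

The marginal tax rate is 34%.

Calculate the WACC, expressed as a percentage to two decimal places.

Total capital V = 1617 + 174.5 + 426 + 516 + 488 = 3221.5.
Equity: weight = 1617/3221.5 = 0.5019; cost = 8.04%.
Preferred: weight = 174.5/3221.5 = 0.0542; cost = 7.79%.
Convertible notes (debt portion): weight = 426/3221.5 = 0.1322; after-tax cost = 9.1% × (1 − 34%) = 6.0060%.
Subordinated notes: weight = 516/3221.5 = 0.1602; after-tax cost = 6.02% × (1 − 34%) = 3.9732%.
Senior notes: weight = 488/3221.5 = 0.1515; after-tax cost = 6.25% × (1 − 34%) = 4.1250%.
WACC = 0.5019 × 8.0400% + 0.0542 × 7.7900% + 0.1322 × 6.0060% + 0.1602 × 3.9732% + 0.1515 × 4.1250% = 6.5130%.

6.51%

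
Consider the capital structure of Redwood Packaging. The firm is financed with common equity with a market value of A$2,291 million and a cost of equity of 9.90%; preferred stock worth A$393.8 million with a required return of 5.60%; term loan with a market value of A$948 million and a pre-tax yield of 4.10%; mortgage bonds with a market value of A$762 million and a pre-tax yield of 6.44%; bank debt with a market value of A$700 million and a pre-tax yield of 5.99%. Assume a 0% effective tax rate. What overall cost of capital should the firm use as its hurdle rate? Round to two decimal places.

7.43%

Total capital V = 2291 + 393.8 + 948 + 762 + 700 = 5094.8.
Equity: weight = 2291/5094.8 = 0.4497; cost = 9.9%.
Preferred: weight = 393.8/5094.8 = 0.0773; cost = 5.6%.
Term loan: weight = 948/5094.8 = 0.1861; after-tax cost = 4.1% × (1 − 0%) = 4.1000%.
Mortgage bonds: weight = 762/5094.8 = 0.1496; after-tax cost = 6.44% × (1 − 0%) = 6.4400%.
Bank debt: weight = 700/5094.8 = 0.1374; after-tax cost = 5.99% × (1 − 0%) = 5.9900%.
WACC = 0.4497 × 9.9000% + 0.0773 × 5.6000% + 0.1861 × 4.1000% + 0.1496 × 6.4400% + 0.1374 × 5.9900% = 7.4337%.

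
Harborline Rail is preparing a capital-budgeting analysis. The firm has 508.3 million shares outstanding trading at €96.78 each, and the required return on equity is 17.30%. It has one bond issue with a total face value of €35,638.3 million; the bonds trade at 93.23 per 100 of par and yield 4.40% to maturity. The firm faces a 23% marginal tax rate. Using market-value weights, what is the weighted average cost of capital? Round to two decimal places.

Market value of equity E = 96.78 × 508.3m = 49193.274m. Market value of debt D = 35638.3m × 93.23/100 = 33225.58709m.
Total capital V = 49193.274 + 33225.58709 = 82418.86109.
Equity: weight = 49193.274/82418.86109 = 0.5969; cost = 17.3%.
Bonds outstanding: weight = 33225.58709/82418.86109 = 0.4031; after-tax cost = 4.4% × (1 − 23%) = 3.3880%.
WACC = 0.5969 × 17.3000% + 0.4031 × 3.3880% = 11.6916%.

11.69%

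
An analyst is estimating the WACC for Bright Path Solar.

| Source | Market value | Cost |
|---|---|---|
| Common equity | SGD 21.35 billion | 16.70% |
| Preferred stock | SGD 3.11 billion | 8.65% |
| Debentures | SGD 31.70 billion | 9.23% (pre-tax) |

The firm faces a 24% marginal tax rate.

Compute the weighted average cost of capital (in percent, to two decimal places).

10.79%

Total capital V = 21.35 + 3.11 + 31.7 = 56.16.
Equity: weight = 21.35/56.16 = 0.3802; cost = 16.7%.
Preferred: weight = 3.11/56.16 = 0.0554; cost = 8.65%.
Debentures: weight = 31.7/56.16 = 0.5645; after-tax cost = 9.23% × (1 − 24%) = 7.0148%.
WACC = 0.3802 × 16.7000% + 0.0554 × 8.6500% + 0.5645 × 7.0148% = 10.7873%.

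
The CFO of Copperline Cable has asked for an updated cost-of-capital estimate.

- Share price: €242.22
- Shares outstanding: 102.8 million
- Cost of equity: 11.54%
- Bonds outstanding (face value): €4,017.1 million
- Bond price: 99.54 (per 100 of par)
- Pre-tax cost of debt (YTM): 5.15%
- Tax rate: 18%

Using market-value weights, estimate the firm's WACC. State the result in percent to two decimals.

Market value of equity E = 242.22 × 102.8m = 24900.216m. Market value of debt D = 4017.1m × 99.54/100 = 3998.62134m.
Total capital V = 24900.216 + 3998.62134 = 28898.83734.
Equity: weight = 24900.216/28898.83734 = 0.8616; cost = 11.54%.
Bonds outstanding: weight = 3998.62134/28898.83734 = 0.1384; after-tax cost = 5.15% × (1 − 18%) = 4.2230%.
WACC = 0.8616 × 11.5400% + 0.1384 × 4.2230% = 10.5276%.

10.53%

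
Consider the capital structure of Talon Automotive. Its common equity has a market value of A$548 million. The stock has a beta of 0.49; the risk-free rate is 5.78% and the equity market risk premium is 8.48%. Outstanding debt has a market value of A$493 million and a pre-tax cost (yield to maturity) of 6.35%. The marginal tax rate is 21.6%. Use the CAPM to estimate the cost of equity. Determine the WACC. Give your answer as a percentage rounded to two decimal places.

Cost of equity via CAPM: Re = 5.78% + 0.49 × 8.48% = 9.9352%.
Total capital V = 548 + 493 = 1041.
Equity: weight = 548/1041 = 0.5264; cost = 9.9352%.
Debt: weight = 493/1041 = 0.4736; after-tax cost = 6.35% × (1 − 21.6%) = 4.9784%.
WACC = 0.5264 × 9.9352% + 0.4736 × 4.9784% = 7.5877%.

7.59%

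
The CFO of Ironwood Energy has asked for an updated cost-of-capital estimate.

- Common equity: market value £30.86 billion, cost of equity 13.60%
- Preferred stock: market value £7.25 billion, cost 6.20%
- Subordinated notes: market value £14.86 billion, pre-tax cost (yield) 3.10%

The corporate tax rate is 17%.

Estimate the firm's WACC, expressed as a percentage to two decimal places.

Total capital V = 30.86 + 7.25 + 14.86 = 52.97.
Equity: weight = 30.86/52.97 = 0.5826; cost = 13.6%.
Preferred: weight = 7.25/52.97 = 0.1369; cost = 6.2%.
Subordinated notes: weight = 14.86/52.97 = 0.2805; after-tax cost = 3.1% × (1 − 17%) = 2.5730%.
WACC = 0.5826 × 13.6000% + 0.1369 × 6.2000% + 0.2805 × 2.5730% = 9.4937%.

9.49%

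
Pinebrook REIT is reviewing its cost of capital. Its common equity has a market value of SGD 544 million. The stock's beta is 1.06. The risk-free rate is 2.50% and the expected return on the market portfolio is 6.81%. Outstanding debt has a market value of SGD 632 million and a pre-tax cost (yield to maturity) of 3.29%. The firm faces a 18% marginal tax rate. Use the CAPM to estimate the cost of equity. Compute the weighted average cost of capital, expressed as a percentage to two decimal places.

4.72%

Market risk premium = 6.81% − 2.5% = 4.31%.
Cost of equity via CAPM: Re = 2.5% + 1.06 × 4.31% = 7.0686%.
Total capital V = 544 + 632 = 1176.
Equity: weight = 544/1176 = 0.4626; cost = 7.0686%.
Debt: weight = 632/1176 = 0.5374; after-tax cost = 3.29% × (1 − 18%) = 2.6978%.
WACC = 0.4626 × 7.0686% + 0.5374 × 2.6978% = 4.7197%.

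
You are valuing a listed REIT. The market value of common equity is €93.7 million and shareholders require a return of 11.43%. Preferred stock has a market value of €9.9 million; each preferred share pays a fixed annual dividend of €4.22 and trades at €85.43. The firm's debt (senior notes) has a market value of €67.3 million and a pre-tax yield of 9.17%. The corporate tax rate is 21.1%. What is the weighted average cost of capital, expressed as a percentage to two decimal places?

Cost of preferred: Rp = 4.22 / 85.43 = 4.9397%.
Total capital V = 93.7 + 9.9 + 67.3 = 170.9.
Equity: weight = 93.7/170.9 = 0.5483; cost = 11.43%.
Preferred: weight = 9.9/170.9 = 0.0579; cost = 4.9397%.
Senior notes: weight = 67.3/170.9 = 0.3938; after-tax cost = 9.17% × (1 − 21.1%) = 7.2351%.
WACC = 0.5483 × 11.4300% + 0.0579 × 4.9397% + 0.3938 × 7.2351% = 9.4021%.

9.40%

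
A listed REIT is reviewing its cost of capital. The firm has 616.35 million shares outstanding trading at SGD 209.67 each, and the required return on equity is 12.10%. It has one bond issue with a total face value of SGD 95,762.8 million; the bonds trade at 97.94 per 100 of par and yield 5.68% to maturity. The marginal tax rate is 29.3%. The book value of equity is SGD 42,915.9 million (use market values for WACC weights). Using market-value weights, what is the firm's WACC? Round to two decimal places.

Market value of equity E = 209.67 × 616.35m = 129230.1045m. Market value of debt D = 95762.8m × 97.94/100 = 93790.08632m.
Total capital V = 129230.1045 + 93790.08632 = 223020.19082.
Equity: weight = 129230.1045/223020.19082 = 0.5795; cost = 12.1%.
Bonds outstanding: weight = 93790.08632/223020.19082 = 0.4205; after-tax cost = 5.68% × (1 − 29.3%) = 4.0158%.
WACC = 0.5795 × 12.1000% + 0.4205 × 4.0158% = 8.7002%.

8.70%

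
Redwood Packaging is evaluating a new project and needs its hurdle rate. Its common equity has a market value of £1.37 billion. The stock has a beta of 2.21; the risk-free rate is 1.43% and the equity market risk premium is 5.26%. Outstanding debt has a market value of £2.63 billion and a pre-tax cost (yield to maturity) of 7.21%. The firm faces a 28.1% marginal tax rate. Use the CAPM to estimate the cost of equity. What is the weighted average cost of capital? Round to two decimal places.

Cost of equity via CAPM: Re = 1.43% + 2.21 × 5.26% = 13.0546%.
Total capital V = 1.37 + 2.63 = 4.
Equity: weight = 1.37/4 = 0.3425; cost = 13.0546%.
Debt: weight = 2.63/4 = 0.6575; after-tax cost = 7.21% × (1 − 28.1%) = 5.1840%.
WACC = 0.3425 × 13.0546% + 0.6575 × 5.1840% = 7.8797%.

7.88%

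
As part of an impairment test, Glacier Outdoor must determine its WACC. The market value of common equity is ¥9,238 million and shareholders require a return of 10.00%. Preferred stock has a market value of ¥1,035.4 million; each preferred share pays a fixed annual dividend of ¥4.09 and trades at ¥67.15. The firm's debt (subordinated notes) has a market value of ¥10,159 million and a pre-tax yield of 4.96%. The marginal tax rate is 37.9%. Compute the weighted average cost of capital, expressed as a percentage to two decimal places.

6.36%

Cost of preferred: Rp = 4.09 / 67.15 = 6.0908%.
Total capital V = 9238 + 1035.4 + 10159 = 20432.4.
Equity: weight = 9238/20432.4 = 0.4521; cost = 10%.
Preferred: weight = 1035.4/20432.4 = 0.0507; cost = 6.0908%.
Subordinated notes: weight = 10159/20432.4 = 0.4972; after-tax cost = 4.96% × (1 − 37.9%) = 3.0802%.
WACC = 0.4521 × 10.0000% + 0.0507 × 6.0908% + 0.4972 × 3.0802% = 6.3614%.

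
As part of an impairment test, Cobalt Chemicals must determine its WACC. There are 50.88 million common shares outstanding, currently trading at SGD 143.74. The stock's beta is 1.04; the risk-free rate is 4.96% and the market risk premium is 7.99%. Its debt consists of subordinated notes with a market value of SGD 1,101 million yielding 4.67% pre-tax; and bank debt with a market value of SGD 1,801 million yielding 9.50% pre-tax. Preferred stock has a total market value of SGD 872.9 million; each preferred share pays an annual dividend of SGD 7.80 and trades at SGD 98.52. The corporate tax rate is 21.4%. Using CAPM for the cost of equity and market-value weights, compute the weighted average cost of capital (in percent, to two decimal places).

10.95%

Cost of equity via CAPM: Re = 4.96% + 1.04 × 7.99% = 13.2696%.
Cost of preferred: Rp = 7.8 / 98.52 = 7.9172%.
Market value of equity E = 143.74 × 50.88m = 7313.4912m.
Total capital V = 7313.4912 + 872.9 + 1101 + 1801 = 11088.3912.
Equity: weight = 7313.4912/11088.3912 = 0.6596; cost = 13.2696%.
Preferred: weight = 872.9/11088.3912 = 0.0787; cost = 7.9172%.
Subordinated notes: weight = 1101/11088.3912 = 0.0993; after-tax cost = 4.67% × (1 − 21.4%) = 3.6706%.
Bank debt: weight = 1801/11088.3912 = 0.1624; after-tax cost = 9.5% × (1 − 21.4%) = 7.4670%.
WACC = 0.6596 × 13.2696% + 0.0787 × 7.9172% + 0.0993 × 3.6706% + 0.1624 × 7.4670% = 10.9527%.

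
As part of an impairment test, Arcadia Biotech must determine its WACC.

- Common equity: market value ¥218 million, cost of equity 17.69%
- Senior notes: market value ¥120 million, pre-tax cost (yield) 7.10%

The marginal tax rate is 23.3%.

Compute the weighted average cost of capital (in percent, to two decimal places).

Total capital V = 218 + 120 = 338.
Equity: weight = 218/338 = 0.6450; cost = 17.69%.
Senior notes: weight = 120/338 = 0.3550; after-tax cost = 7.1% × (1 − 23.3%) = 5.4457%.
WACC = 0.6450 × 17.6900% + 0.3550 × 5.4457% = 13.3429%.

13.34%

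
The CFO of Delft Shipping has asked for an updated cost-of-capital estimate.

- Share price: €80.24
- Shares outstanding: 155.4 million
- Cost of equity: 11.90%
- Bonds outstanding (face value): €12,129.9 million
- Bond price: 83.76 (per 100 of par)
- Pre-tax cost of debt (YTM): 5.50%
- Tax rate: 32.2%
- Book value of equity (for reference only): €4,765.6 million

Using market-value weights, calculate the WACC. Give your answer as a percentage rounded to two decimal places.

8.23%

Market value of equity E = 80.24 × 155.4m = 12469.296m. Market value of debt D = 12129.9m × 83.76/100 = 10160.00424m.
Total capital V = 12469.296 + 10160.00424 = 22629.30024.
Equity: weight = 12469.296/22629.30024 = 0.5510; cost = 11.9%.
Bonds outstanding: weight = 10160.00424/22629.30024 = 0.4490; after-tax cost = 5.5% × (1 − 32.2%) = 3.7290%.
WACC = 0.5510 × 11.9000% + 0.4490 × 3.7290% = 8.2314%.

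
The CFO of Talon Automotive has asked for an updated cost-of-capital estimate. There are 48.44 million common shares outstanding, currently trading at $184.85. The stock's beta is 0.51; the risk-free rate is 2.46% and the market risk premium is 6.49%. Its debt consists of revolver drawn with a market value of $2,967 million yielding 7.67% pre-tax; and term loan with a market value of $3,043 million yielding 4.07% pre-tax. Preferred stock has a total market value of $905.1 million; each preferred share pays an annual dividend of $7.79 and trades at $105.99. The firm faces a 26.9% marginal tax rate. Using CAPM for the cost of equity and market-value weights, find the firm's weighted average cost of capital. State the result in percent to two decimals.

Cost of equity via CAPM: Re = 2.46% + 0.51 × 6.49% = 5.7699%.
Cost of preferred: Rp = 7.79 / 105.99 = 7.3497%.
Market value of equity E = 184.85 × 48.44m = 8954.134m.
Total capital V = 8954.134 + 905.1 + 2967 + 3043 = 15869.234.
Equity: weight = 8954.134/15869.234 = 0.5642; cost = 5.7699%.
Preferred: weight = 905.1/15869.234 = 0.0570; cost = 7.3497%.
Revolver drawn: weight = 2967/15869.234 = 0.1870; after-tax cost = 7.67% × (1 − 26.9%) = 5.6068%.
Term loan: weight = 3043/15869.234 = 0.1918; after-tax cost = 4.07% × (1 − 26.9%) = 2.9752%.
WACC = 0.5642 × 5.7699% + 0.0570 × 7.3497% + 0.1870 × 5.6068% + 0.1918 × 2.9752% = 5.2936%.

5.29%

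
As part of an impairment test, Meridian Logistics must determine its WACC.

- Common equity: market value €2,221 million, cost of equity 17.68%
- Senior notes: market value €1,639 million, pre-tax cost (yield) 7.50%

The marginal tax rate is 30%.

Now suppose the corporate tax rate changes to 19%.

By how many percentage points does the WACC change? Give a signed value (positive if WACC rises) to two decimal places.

Current WACC:
Total capital V = 2221 + 1639 = 3860.
Equity: weight = 2221/3860 = 0.5754; cost = 17.68%.
Senior notes: weight = 1639/3860 = 0.4246; after-tax cost = 7.5% × (1 − 30%) = 5.2500%.
WACC = 0.5754 × 17.6800% + 0.4246 × 5.2500% = 12.4021%.
After the change:
Total capital V = 2221 + 1639 = 3860.
Equity: weight = 2221/3860 = 0.5754; cost = 17.68%.
Senior notes: weight = 1639/3860 = 0.4246; after-tax cost = 7.5% × (1 − 19%) = 6.0750%.
WACC = 0.5754 × 17.6800% + 0.4246 × 6.0750% = 12.7524%.
Change in WACC = 12.7524% − 12.4021% = 0.3503 pp.

+0.35 pp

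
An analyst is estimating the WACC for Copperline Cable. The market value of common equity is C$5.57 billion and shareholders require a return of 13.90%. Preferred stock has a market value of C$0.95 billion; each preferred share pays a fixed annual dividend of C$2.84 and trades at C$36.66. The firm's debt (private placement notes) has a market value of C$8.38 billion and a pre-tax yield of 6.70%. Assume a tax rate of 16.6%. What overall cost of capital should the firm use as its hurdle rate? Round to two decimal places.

8.83%

Cost of preferred: Rp = 2.84 / 36.66 = 7.7469%.
Total capital V = 5.57 + 0.95 + 8.38 = 14.9.
Equity: weight = 5.57/14.9 = 0.3738; cost = 13.9%.
Preferred: weight = 0.95/14.9 = 0.0638; cost = 7.7469%.
Private placement notes: weight = 8.38/14.9 = 0.5624; after-tax cost = 6.7% × (1 − 16.6%) = 5.5878%.
WACC = 0.3738 × 13.9000% + 0.0638 × 7.7469% + 0.5624 × 5.5878% = 8.8328%.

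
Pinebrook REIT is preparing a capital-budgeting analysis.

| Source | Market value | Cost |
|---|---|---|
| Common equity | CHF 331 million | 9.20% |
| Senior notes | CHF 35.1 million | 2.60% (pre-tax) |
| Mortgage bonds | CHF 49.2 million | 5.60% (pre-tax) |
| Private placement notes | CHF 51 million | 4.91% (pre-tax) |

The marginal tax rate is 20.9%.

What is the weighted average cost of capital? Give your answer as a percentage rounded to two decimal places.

7.58%

Total capital V = 331 + 35.1 + 49.2 + 51 = 466.3.
Equity: weight = 331/466.3 = 0.7098; cost = 9.2%.
Senior notes: weight = 35.1/466.3 = 0.0753; after-tax cost = 2.6% × (1 − 20.9%) = 2.0566%.
Mortgage bonds: weight = 49.2/466.3 = 0.1055; after-tax cost = 5.6% × (1 − 20.9%) = 4.4296%.
Private placement notes: weight = 51/466.3 = 0.1094; after-tax cost = 4.91% × (1 − 20.9%) = 3.8838%.
WACC = 0.7098 × 9.2000% + 0.0753 × 2.0566% + 0.1055 × 4.4296% + 0.1094 × 3.8838% = 7.5775%.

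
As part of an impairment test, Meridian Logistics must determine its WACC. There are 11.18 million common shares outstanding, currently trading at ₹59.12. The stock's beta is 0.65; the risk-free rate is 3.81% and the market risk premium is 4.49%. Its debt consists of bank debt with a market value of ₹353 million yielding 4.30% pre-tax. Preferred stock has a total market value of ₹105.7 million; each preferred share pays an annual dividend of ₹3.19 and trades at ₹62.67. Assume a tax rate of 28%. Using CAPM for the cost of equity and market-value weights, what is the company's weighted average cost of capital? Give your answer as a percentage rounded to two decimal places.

Cost of equity via CAPM: Re = 3.81% + 0.65 × 4.49% = 6.7285%.
Cost of preferred: Rp = 3.19 / 62.67 = 5.0902%.
Market value of equity E = 59.12 × 11.18m = 660.9616m.
Total capital V = 660.9616 + 105.7 + 353 = 1119.6616.
Equity: weight = 660.9616/1119.6616 = 0.5903; cost = 6.7285%.
Preferred: weight = 105.7/1119.6616 = 0.0944; cost = 5.0902%.
Bank debt: weight = 353/1119.6616 = 0.3153; after-tax cost = 4.3% × (1 − 28%) = 3.0960%.
WACC = 0.5903 × 6.7285% + 0.0944 × 5.0902% + 0.3153 × 3.0960% = 5.4286%.

5.43%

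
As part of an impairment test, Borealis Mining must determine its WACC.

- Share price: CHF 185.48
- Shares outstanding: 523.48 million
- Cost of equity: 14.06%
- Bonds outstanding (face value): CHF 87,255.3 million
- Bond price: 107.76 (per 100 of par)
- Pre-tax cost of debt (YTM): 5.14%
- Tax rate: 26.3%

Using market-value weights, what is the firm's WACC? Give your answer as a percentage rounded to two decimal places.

Market value of equity E = 185.48 × 523.48m = 97095.0704m. Market value of debt D = 87255.3m × 107.76/100 = 94026.31128m.
Total capital V = 97095.0704 + 94026.31128 = 191121.38168.
Equity: weight = 97095.0704/191121.38168 = 0.5080; cost = 14.06%.
Bonds outstanding: weight = 94026.31128/191121.38168 = 0.4920; after-tax cost = 5.14% × (1 − 26.3%) = 3.7882%.
WACC = 0.5080 × 14.0600% + 0.4920 × 3.7882% = 9.0066%.

9.01%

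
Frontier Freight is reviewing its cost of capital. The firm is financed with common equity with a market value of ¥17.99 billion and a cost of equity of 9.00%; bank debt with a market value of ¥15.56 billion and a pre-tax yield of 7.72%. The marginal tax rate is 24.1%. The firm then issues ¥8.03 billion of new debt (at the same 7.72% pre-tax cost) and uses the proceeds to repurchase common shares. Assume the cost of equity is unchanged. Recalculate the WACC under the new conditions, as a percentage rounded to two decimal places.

After the change:
Total capital V = 9.96 + 23.59 = 33.55.
Equity: weight = 9.96/33.55 = 0.2969; cost = 9%.
Bank debt: weight = 23.59/33.55 = 0.7031; after-tax cost = 7.72% × (1 − 24.1%) = 5.8595%.
WACC = 0.2969 × 9.0000% + 0.7031 × 5.8595% = 6.7918%.

6.79%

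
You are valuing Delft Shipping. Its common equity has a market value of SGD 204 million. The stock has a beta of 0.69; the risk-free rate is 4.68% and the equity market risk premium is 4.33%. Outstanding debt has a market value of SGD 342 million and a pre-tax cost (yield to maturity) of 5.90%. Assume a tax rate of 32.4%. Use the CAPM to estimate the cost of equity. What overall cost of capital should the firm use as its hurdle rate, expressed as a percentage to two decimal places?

5.36%

Cost of equity via CAPM: Re = 4.68% + 0.69 × 4.33% = 7.6677%.
Total capital V = 204 + 342 = 546.
Equity: weight = 204/546 = 0.3736; cost = 7.6677%.
Debt: weight = 342/546 = 0.6264; after-tax cost = 5.9% × (1 − 32.4%) = 3.9884%.
WACC = 0.3736 × 7.6677% + 0.6264 × 3.9884% = 5.3631%.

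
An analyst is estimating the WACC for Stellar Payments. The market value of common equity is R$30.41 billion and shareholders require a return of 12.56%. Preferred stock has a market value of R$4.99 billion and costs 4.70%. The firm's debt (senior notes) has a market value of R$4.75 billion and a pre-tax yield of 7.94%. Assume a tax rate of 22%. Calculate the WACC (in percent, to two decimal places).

Total capital V = 30.41 + 4.99 + 4.75 = 40.15.
Equity: weight = 30.41/40.15 = 0.7574; cost = 12.56%.
Preferred: weight = 4.99/40.15 = 0.1243; cost = 4.7%.
Senior notes: weight = 4.75/40.15 = 0.1183; after-tax cost = 7.94% × (1 − 22%) = 6.1932%.
WACC = 0.7574 × 12.5600% + 0.1243 × 4.7000% + 0.1183 × 6.1932% = 10.8299%.

10.83%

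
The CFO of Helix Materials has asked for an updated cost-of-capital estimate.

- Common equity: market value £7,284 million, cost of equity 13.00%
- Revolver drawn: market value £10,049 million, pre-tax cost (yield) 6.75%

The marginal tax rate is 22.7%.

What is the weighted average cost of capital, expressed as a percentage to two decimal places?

8.49%

Total capital V = 7284 + 10049 = 17333.
Equity: weight = 7284/17333 = 0.4202; cost = 13%.
Revolver drawn: weight = 10049/17333 = 0.5798; after-tax cost = 6.75% × (1 − 22.7%) = 5.2178%.
WACC = 0.4202 × 13.0000% + 0.5798 × 5.2178% = 8.4882%.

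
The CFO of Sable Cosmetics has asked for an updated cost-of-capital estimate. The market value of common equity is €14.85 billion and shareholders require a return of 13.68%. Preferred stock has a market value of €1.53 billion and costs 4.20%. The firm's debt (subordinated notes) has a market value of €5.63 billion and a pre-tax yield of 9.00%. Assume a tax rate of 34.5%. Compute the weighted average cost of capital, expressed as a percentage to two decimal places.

Total capital V = 14.85 + 1.53 + 5.63 = 22.01.
Equity: weight = 14.85/22.01 = 0.6747; cost = 13.68%.
Preferred: weight = 1.53/22.01 = 0.0695; cost = 4.2%.
Subordinated notes: weight = 5.63/22.01 = 0.2558; after-tax cost = 9% × (1 − 34.5%) = 5.8950%.
WACC = 0.6747 × 13.6800% + 0.0695 × 4.2000% + 0.2558 × 5.8950% = 11.0297%.

11.03%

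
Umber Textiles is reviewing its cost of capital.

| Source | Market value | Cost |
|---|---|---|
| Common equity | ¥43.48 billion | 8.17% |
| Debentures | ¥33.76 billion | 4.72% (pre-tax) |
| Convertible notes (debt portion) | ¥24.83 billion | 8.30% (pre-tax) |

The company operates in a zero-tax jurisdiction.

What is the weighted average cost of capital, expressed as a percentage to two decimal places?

7.06%

Total capital V = 43.48 + 33.76 + 24.83 = 102.07.
Equity: weight = 43.48/102.07 = 0.4260; cost = 8.17%.
Debentures: weight = 33.76/102.07 = 0.3308; after-tax cost = 4.72% × (1 − 0%) = 4.7200%.
Convertible notes (debt portion): weight = 24.83/102.07 = 0.2433; after-tax cost = 8.3% × (1 − 0%) = 8.3000%.
WACC = 0.4260 × 8.1700% + 0.3308 × 4.7200% + 0.2433 × 8.3000% = 7.0605%.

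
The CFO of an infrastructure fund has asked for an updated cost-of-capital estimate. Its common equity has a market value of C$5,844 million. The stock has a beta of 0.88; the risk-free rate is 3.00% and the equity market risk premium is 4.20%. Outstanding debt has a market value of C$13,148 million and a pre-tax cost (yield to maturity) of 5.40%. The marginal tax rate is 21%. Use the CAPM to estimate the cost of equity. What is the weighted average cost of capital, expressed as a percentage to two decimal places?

5.01%

Cost of equity via CAPM: Re = 3.0% + 0.88 × 4.2% = 6.6960%.
Total capital V = 5844 + 13148 = 18992.
Equity: weight = 5844/18992 = 0.3077; cost = 6.696%.
Debt: weight = 13148/18992 = 0.6923; after-tax cost = 5.4% × (1 − 21%) = 4.2660%.
WACC = 0.3077 × 6.6960% + 0.6923 × 4.2660% = 5.0137%.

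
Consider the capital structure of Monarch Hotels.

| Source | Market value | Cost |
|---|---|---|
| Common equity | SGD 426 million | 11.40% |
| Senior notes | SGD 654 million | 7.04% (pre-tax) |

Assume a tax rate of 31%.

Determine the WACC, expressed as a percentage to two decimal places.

Total capital V = 426 + 654 = 1080.
Equity: weight = 426/1080 = 0.3944; cost = 11.4%.
Senior notes: weight = 654/1080 = 0.6056; after-tax cost = 7.04% × (1 − 31%) = 4.8576%.
WACC = 0.3944 × 11.4000% + 0.6056 × 4.8576% = 7.4382%.

7.44%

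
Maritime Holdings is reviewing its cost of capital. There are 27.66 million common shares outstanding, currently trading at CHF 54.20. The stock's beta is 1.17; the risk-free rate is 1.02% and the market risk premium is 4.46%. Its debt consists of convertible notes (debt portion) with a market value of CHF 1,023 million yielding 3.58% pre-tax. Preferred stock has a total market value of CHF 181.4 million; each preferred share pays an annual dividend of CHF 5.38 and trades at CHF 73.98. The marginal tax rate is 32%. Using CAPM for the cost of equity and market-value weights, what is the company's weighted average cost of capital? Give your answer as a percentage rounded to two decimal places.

4.87%

Cost of equity via CAPM: Re = 1.02% + 1.17 × 4.46% = 6.2382%.
Cost of preferred: Rp = 5.38 / 73.98 = 7.2722%.
Market value of equity E = 54.2 × 27.66m = 1499.172m.
Total capital V = 1499.172 + 181.4 + 1023 = 2703.572.
Equity: weight = 1499.172/2703.572 = 0.5545; cost = 6.2382%.
Preferred: weight = 181.4/2703.572 = 0.0671; cost = 7.2722%.
Convertible notes (debt portion): weight = 1023/2703.572 = 0.3784; after-tax cost = 3.58% × (1 − 32%) = 2.4344%.
WACC = 0.5545 × 6.2382% + 0.0671 × 7.2722% + 0.3784 × 2.4344% = 4.8683%.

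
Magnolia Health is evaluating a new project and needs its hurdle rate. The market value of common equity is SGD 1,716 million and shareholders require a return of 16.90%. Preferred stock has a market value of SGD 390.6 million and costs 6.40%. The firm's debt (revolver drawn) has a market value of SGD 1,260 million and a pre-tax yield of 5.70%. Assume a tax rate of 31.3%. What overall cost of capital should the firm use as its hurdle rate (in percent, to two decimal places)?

Total capital V = 1716 + 390.6 + 1260 = 3366.6.
Equity: weight = 1716/3366.6 = 0.5097; cost = 16.9%.
Preferred: weight = 390.6/3366.6 = 0.1160; cost = 6.4%.
Revolver drawn: weight = 1260/3366.6 = 0.3743; after-tax cost = 5.7% × (1 − 31.3%) = 3.9159%.
WACC = 0.5097 × 16.9000% + 0.1160 × 6.4000% + 0.3743 × 3.9159% = 10.8223%.

10.82%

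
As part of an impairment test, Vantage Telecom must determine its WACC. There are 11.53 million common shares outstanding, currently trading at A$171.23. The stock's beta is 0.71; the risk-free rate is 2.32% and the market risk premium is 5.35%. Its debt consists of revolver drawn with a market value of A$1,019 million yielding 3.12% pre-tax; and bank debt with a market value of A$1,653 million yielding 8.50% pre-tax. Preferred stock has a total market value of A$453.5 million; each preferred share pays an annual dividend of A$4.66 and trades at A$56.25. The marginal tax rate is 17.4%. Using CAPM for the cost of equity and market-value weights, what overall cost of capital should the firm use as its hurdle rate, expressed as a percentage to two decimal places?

Cost of equity via CAPM: Re = 2.32% + 0.71 × 5.35% = 6.1185%.
Cost of preferred: Rp = 4.66 / 56.25 = 8.2844%.
Market value of equity E = 171.23 × 11.53m = 1974.2819m.
Total capital V = 1974.2819 + 453.5 + 1019 + 1653 = 5099.7819.
Equity: weight = 1974.2819/5099.7819 = 0.3871; cost = 6.1185%.
Preferred: weight = 453.5/5099.7819 = 0.0889; cost = 8.2844%.
Revolver drawn: weight = 1019/5099.7819 = 0.1998; after-tax cost = 3.12% × (1 − 17.4%) = 2.5771%.
Bank debt: weight = 1653/5099.7819 = 0.3241; after-tax cost = 8.5% × (1 − 17.4%) = 7.0210%.
WACC = 0.3871 × 6.1185% + 0.0889 × 8.2844% + 0.1998 × 2.5771% + 0.3241 × 7.0210% = 5.8960%.

5.90%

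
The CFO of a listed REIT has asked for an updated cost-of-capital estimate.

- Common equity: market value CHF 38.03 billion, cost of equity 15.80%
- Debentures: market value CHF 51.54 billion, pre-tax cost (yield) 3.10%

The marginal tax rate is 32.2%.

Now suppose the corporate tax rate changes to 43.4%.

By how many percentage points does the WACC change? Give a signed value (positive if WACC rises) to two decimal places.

Current WACC:
Total capital V = 38.03 + 51.54 = 89.57.
Equity: weight = 38.03/89.57 = 0.4246; cost = 15.8%.
Debentures: weight = 51.54/89.57 = 0.5754; after-tax cost = 3.1% × (1 − 32.2%) = 2.1018%.
WACC = 0.4246 × 15.8000% + 0.5754 × 2.1018% = 7.9178%.
After the change:
Total capital V = 38.03 + 51.54 = 89.57.
Equity: weight = 38.03/89.57 = 0.4246; cost = 15.8%.
Debentures: weight = 51.54/89.57 = 0.5754; after-tax cost = 3.1% × (1 − 43.4%) = 1.7546%.
WACC = 0.4246 × 15.8000% + 0.5754 × 1.7546% = 7.7181%.
Change in WACC = 7.7181% − 7.9178% = -0.1998 pp.

-0.20 pp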